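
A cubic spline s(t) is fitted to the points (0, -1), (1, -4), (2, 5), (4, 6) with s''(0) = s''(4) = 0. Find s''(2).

Write σ_i for s''(x_i). With h_i = 1, 1, 2 and divided differences Δ_i = -3, 9, 1/2, the continuity of s' gives the tridiagonal system
  1·σ_0 + 4·σ_1 + 1·σ_2 = 6(Δ_1 - Δ_0) = 72
  1·σ_1 + 6·σ_2 + 2·σ_3 = 6(Δ_2 - Δ_1) = -51
Natural end conditions: σ_0 = σ_3 = 0.
Solving: σ_0 = 0, σ_1 = 21, σ_2 = -12, σ_3 = 0.

-12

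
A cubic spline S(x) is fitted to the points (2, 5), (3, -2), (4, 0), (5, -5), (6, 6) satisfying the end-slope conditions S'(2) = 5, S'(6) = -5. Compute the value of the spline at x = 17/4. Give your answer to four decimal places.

-1.4752

Put σ_i = S'' at the i-th knot. Here h = (1, 1, 1, 1) and Δ = (-7, 2, -5, 11), so the interior equations h_(i-1)·σ_(i-1) + 2(h_(i-1)+h_i)·σ_i + h_i·σ_(i+1) = 6(Δ_i − Δ_(i-1)) read
  1·σ_0 + 4·σ_1 + 1·σ_2 = 6(Δ_1 - Δ_0) = 54
  1·σ_1 + 4·σ_2 + 1·σ_3 = 6(Δ_2 - Δ_1) = -42
  1·σ_2 + 4·σ_3 + 1·σ_4 = 6(Δ_3 - Δ_2) = 96
Clamped end conditions give two more equations: 2h_0·σ_0 + h_0·σ_1 = 6(Δ_0 - S'(2)) = -72 and h_3·σ_3 + 2h_3·σ_4 = 6(S'(6) - Δ_3) = -96.
Solving the tridiagonal system: σ_0 = -1495/28, σ_1 = 487/14, σ_2 = -127/4, σ_3 = 703/14, σ_4 = -2047/28.
On [4, 5], S(x) = 0 - 39/14·(x - 4) - 127/8·(x - 4)² + 765/56·(x - 4)³.
With (x - 4) = 1/4: S(17/4) = -5287/3584.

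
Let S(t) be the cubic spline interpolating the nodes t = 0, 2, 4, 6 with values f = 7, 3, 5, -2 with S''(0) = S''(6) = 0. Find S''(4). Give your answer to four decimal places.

-4.2000

Write m_i for S''(x_i). With h_i = 2, 2, 2 and divided differences Δ_i = -2, 1, -7/2, the continuity of S' gives the tridiagonal system
  2·m_0 + 8·m_1 + 2·m_2 = 6(Δ_1 - Δ_0) = 18
  2·m_1 + 8·m_2 + 2·m_3 = 6(Δ_2 - Δ_1) = -27
Natural end conditions: m_0 = m_3 = 0.
Solving the tridiagonal system: m_0 = 0, m_1 = 33/10, m_2 = -21/5, m_3 = 0.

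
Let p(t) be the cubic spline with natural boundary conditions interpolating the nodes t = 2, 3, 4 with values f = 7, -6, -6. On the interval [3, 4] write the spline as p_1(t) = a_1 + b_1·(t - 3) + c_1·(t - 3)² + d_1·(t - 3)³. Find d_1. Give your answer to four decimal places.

-3.2500

Write M_i for p''(x_i). With h_i = 1, 1 and divided differences Δ_i = -13, 0, the continuity of p' gives the tridiagonal system
  1·M_0 + 4·M_1 + 1·M_2 = 6(Δ_1 - Δ_0) = 78
Natural end conditions: M_0 = M_2 = 0.
Forward elimination and back-substitution give M_0 = 0, M_1 = 39/2, M_2 = 0.
On [3, 4], with p_1(t) = a_1 + b_1·(t - 3) + c_1·(t - 3)² + d_1·(t - 3)³: c_1 = M_1/2 = 39/4, d_1 = (M_2 - M_1)/(6h_1) = -13/4, b_1 = Δ_1 - h_1(2M_1 + M_2)/6 = -13/2.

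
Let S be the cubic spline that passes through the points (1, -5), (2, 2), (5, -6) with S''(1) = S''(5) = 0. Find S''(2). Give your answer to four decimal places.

Let M_i = S''(x_i). Step sizes h_i = 1, 3; slopes of the chords Δ_i = (y_(i+1) - y_i)/h_i = 7, -8/3.
  1·M_0 + 8·M_1 + 3·M_2 = 6(Δ_1 - Δ_0) = -58
Natural end conditions: M_0 = M_2 = 0.
Solving: M_0 = 0, M_1 = -29/4, M_2 = 0.

-7.2500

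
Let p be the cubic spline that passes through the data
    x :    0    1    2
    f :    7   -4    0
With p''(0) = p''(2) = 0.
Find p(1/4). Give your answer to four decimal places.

3.3711

Write m_i for p''(x_i). With h_i = 1, 1 and divided differences Δ_i = -11, 4, the continuity of p' gives the tridiagonal system
  1·m_0 + 4·m_1 + 1·m_2 = 6(Δ_1 - Δ_0) = 90
Natural end conditions: m_0 = m_2 = 0.
Solving: m_0 = 0, m_1 = 45/2, m_2 = 0.
On [0, 1], p(x) = 7 - 59/4·x + 0·x² + 15/4·x³.
With x = 1/4: p(1/4) = 863/256.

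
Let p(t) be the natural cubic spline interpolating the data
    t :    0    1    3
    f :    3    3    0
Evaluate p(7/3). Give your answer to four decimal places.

Write σ_i for p''(x_i). With h_i = 1, 2 and divided differences Δ_i = 0, -3/2, the continuity of p' gives the tridiagonal system
  1·σ_0 + 6·σ_1 + 2·σ_2 = 6(Δ_1 - Δ_0) = -9
Natural end conditions: σ_0 = σ_2 = 0.
Solving the tridiagonal system: σ_0 = 0, σ_1 = -3/2, σ_2 = 0.
On [1, 3], p(t) = 3 - 1/2·(t - 1) - 3/4·(t - 1)² + 1/8·(t - 1)³.
With (t - 1) = 4/3: p(7/3) = 35/27.

1.2963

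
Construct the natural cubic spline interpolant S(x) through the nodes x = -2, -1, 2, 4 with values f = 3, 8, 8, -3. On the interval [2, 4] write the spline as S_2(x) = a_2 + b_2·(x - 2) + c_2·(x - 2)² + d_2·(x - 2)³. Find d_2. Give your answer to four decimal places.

Write M_i for S''(x_i). With h_i = 1, 3, 2 and divided differences Δ_i = 5, 0, -11/2, the continuity of S' gives the tridiagonal system
  1·M_0 + 8·M_1 + 3·M_2 = 6(Δ_1 - Δ_0) = -30
  3·M_1 + 10·M_2 + 2·M_3 = 6(Δ_2 - Δ_1) = -33
Natural end conditions: M_0 = M_3 = 0.
Solving the tridiagonal system: M_0 = 0, M_1 = -201/71, M_2 = -174/71, M_3 = 0.
On [2, 4], with S_2(x) = a_2 + b_2·(x - 2) + c_2·(x - 2)² + d_2·(x - 2)³: c_2 = M_2/2 = -87/71, d_2 = (M_3 - M_2)/(6h_2) = 29/142, b_2 = Δ_2 - h_2(2M_2 + M_3)/6 = -549/142.

0.2042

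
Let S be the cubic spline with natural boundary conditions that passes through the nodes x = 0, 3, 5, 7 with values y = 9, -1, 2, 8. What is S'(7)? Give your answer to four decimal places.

3.1404

With σ_i denoting the second derivative at x_i, h_i = 3, 2, 2, and Δ_i = (y_(i+1) − y_i)/h_i = -10/3, 3/2, 3:
  3·σ_0 + 10·σ_1 + 2·σ_2 = 6(Δ_1 - Δ_0) = 29
  2·σ_1 + 8·σ_2 + 2·σ_3 = 6(Δ_2 - Δ_1) = 9
Natural end conditions: σ_0 = σ_3 = 0.
Solving the tridiagonal system: σ_0 = 0, σ_1 = 107/38, σ_2 = 8/19, σ_3 = 0.
On [5, 7], S'(x) = b_2 + 2c_2·(x - 5) + 3d_2·(x - 5)² with b_2 = Δ_2 - h_2(2σ_2 + σ_3)/6 = 155/57, c_2 = σ_2/2 = 4/19, d_2 = (σ_3 - σ_2)/(6h_2) = -2/57. So S'(7) = 179/57.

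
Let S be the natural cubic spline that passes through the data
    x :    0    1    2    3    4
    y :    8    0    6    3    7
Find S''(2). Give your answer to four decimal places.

Put σ_i = S'' at the i-th knot. Here h = (1, 1, 1, 1) and Δ = (-8, 6, -3, 4), so the interior equations h_(i-1)·σ_(i-1) + 2(h_(i-1)+h_i)·σ_i + h_i·σ_(i+1) = 6(Δ_i − Δ_(i-1)) read
  1·σ_0 + 4·σ_1 + 1·σ_2 = 6(Δ_1 - Δ_0) = 84
  1·σ_1 + 4·σ_2 + 1·σ_3 = 6(Δ_2 - Δ_1) = -54
  1·σ_2 + 4·σ_3 + 1·σ_4 = 6(Δ_3 - Δ_2) = 42
Natural end conditions: σ_0 = σ_4 = 0.
Hence σ_0 = 0, σ_1 = 759/28, σ_2 = -171/7, σ_3 = 465/28, σ_4 = 0.

-24.4286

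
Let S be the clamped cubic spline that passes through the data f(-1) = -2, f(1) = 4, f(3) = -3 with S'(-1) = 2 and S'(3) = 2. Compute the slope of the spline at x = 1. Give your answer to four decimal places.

Write M_i for S''(x_i). With h_i = 2, 2 and divided differences Δ_i = 3, -7/2, the continuity of S' gives the tridiagonal system
  2·M_0 + 8·M_1 + 2·M_2 = 6(Δ_1 - Δ_0) = -39
Clamped end conditions give two more equations: 2h_0·M_0 + h_0·M_1 = 6(Δ_0 - S'(-1)) = 6 and h_1·M_1 + 2h_1·M_2 = 6(S'(3) - Δ_1) = 33.
Solving the tridiagonal system: M_0 = 51/8, M_1 = -39/4, M_2 = 105/8.
On [1, 3], S'(x) = b_1 + 2c_1·(x - 1) + 3d_1·(x - 1)² with b_1 = Δ_1 - h_1(2M_1 + M_2)/6 = -11/8, c_1 = M_1/2 = -39/8, d_1 = (M_2 - M_1)/(6h_1) = 61/32. So S'(1) = -11/8.

-1.3750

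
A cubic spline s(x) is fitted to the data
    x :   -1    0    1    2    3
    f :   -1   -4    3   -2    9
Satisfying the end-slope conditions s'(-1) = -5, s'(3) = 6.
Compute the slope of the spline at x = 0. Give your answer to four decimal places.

With M_i denoting the second derivative at x_i, h_i = 1, 1, 1, 1, and Δ_i = (y_(i+1) − y_i)/h_i = -3, 7, -5, 11:
  1·M_0 + 4·M_1 + 1·M_2 = 6(Δ_1 - Δ_0) = 60
  1·M_1 + 4·M_2 + 1·M_3 = 6(Δ_2 - Δ_1) = -72
  1·M_2 + 4·M_3 + 1·M_4 = 6(Δ_3 - Δ_2) = 96
Clamped end conditions give two more equations: 2h_0·M_0 + h_0·M_1 = 6(Δ_0 - s'(-1)) = 12 and h_3·M_3 + 2h_3·M_4 = 6(s'(3) - Δ_3) = -30.
Solving the tridiagonal system: M_0 = -187/28, M_1 = 355/14, M_2 = -139/4, M_3 = 583/14, M_4 = -1003/28.
On [0, 1], s'(x) = b_1 + 2c_1·x + 3d_1·x² with b_1 = Δ_1 - h_1(2M_1 + M_2)/6 = 243/56, c_1 = M_1/2 = 355/28, d_1 = (M_2 - M_1)/(6h_1) = -561/56. So s'(0) = 243/56.

4.3393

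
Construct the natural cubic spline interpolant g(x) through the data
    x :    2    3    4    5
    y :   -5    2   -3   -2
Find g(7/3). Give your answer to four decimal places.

-1.6000

Write M_i for g''(x_i). With h_i = 1, 1, 1 and divided differences Δ_i = 7, -5, 1, the continuity of g' gives the tridiagonal system
  1·M_0 + 4·M_1 + 1·M_2 = 6(Δ_1 - Δ_0) = -72
  1·M_1 + 4·M_2 + 1·M_3 = 6(Δ_2 - Δ_1) = 36
Natural end conditions: M_0 = M_3 = 0.
Hence M_0 = 0, M_1 = -108/5, M_2 = 72/5, M_3 = 0.
On [2, 3], g(x) = -5 + 53/5·(x - 2) + 0·(x - 2)² - 18/5·(x - 2)³.
With (x - 2) = 1/3: g(7/3) = -8/5.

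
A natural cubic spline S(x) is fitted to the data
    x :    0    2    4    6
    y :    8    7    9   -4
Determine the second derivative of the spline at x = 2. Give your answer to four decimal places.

2.7000

Let σ_i = S''(x_i). Step sizes h_i = 2, 2, 2; slopes of the chords Δ_i = (y_(i+1) - y_i)/h_i = -1/2, 1, -13/2.
  2·σ_0 + 8·σ_1 + 2·σ_2 = 6(Δ_1 - Δ_0) = 9
  2·σ_1 + 8·σ_2 + 2·σ_3 = 6(Δ_2 - Δ_1) = -45
Natural end conditions: σ_0 = σ_3 = 0.
Hence σ_0 = 0, σ_1 = 27/10, σ_2 = -63/10, σ_3 = 0.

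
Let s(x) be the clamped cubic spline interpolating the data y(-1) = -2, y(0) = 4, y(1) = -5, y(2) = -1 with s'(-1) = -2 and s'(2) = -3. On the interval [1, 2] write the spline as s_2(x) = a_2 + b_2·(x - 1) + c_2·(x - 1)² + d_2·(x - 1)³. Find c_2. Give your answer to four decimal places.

Put σ_i = s'' at the i-th knot. Here h = (1, 1, 1) and Δ = (6, -9, 4), so the interior equations h_(i-1)·σ_(i-1) + 2(h_(i-1)+h_i)·σ_i + h_i·σ_(i+1) = 6(Δ_i − Δ_(i-1)) read
  1·σ_0 + 4·σ_1 + 1·σ_2 = 6(Δ_1 - Δ_0) = -90
  1·σ_1 + 4·σ_2 + 1·σ_3 = 6(Δ_2 - Δ_1) = 78
Clamped end conditions give two more equations: 2h_0·σ_0 + h_0·σ_1 = 6(Δ_0 - s'(-1)) = 48 and h_2·σ_2 + 2h_2·σ_3 = 6(s'(2) - Δ_2) = -42.
Hence σ_0 = 692/15, σ_1 = -664/15, σ_2 = 614/15, σ_3 = -622/15.
On [1, 2], with s_2(x) = a_2 + b_2·(x - 1) + c_2·(x - 1)² + d_2·(x - 1)³: c_2 = σ_2/2 = 307/15, d_2 = (σ_3 - σ_2)/(6h_2) = -206/15, b_2 = Δ_2 - h_2(2σ_2 + σ_3)/6 = -41/15.

20.4667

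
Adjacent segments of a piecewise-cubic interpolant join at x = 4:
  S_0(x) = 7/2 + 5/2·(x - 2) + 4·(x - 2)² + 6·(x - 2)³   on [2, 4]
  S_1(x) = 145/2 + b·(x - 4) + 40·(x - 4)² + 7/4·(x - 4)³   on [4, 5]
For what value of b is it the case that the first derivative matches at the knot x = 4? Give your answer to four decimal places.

S_0'(x) = 5/2 + 8·(x - 2) + 18·(x - 2)², so S_0'(4) = 181/2. On the right, S_1'(4) = b, so b = 181/2.

90.5000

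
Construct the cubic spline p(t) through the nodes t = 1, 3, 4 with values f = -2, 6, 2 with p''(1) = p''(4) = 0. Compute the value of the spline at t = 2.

4

Put M_i = p'' at the i-th knot. Here h = (2, 1) and Δ = (4, -4), so the interior equations h_(i-1)·M_(i-1) + 2(h_(i-1)+h_i)·M_i + h_i·M_(i+1) = 6(Δ_i − Δ_(i-1)) read
  2·M_0 + 6·M_1 + 1·M_2 = 6(Δ_1 - Δ_0) = -48
Natural end conditions: M_0 = M_2 = 0.
Hence M_0 = 0, M_1 = -8, M_2 = 0.
On [1, 3], p(t) = -2 + 20/3·(t - 1) + 0·(t - 1)² - 2/3·(t - 1)³.
With (t - 1) = 1: p(2) = 4.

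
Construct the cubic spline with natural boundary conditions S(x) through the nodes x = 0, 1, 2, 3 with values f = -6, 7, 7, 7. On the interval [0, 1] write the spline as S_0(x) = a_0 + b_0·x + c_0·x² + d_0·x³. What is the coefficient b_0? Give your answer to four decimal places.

Write m_i for S''(x_i). With h_i = 1, 1, 1 and divided differences Δ_i = 13, 0, 0, the continuity of S' gives the tridiagonal system
  1·m_0 + 4·m_1 + 1·m_2 = 6(Δ_1 - Δ_0) = -78
  1·m_1 + 4·m_2 + 1·m_3 = 6(Δ_2 - Δ_1) = 0
Natural end conditions: m_0 = m_3 = 0.
Solving the tridiagonal system: m_0 = 0, m_1 = -104/5, m_2 = 26/5, m_3 = 0.
On [0, 1], with S_0(x) = a_0 + b_0·x + c_0·x² + d_0·x³: c_0 = m_0/2 = 0, d_0 = (m_1 - m_0)/(6h_0) = -52/15, b_0 = Δ_0 - h_0(2m_0 + m_1)/6 = 247/15.

16.4667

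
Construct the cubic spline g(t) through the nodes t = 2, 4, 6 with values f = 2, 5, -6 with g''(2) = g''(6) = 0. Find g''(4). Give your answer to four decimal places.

-5.2500

Let M_i = g''(x_i). Step sizes h_i = 2, 2; slopes of the chords Δ_i = (y_(i+1) - y_i)/h_i = 3/2, -11/2.
  2·M_0 + 8·M_1 + 2·M_2 = 6(Δ_1 - Δ_0) = -42
Natural end conditions: M_0 = M_2 = 0.
Hence M_0 = 0, M_1 = -21/4, M_2 = 0.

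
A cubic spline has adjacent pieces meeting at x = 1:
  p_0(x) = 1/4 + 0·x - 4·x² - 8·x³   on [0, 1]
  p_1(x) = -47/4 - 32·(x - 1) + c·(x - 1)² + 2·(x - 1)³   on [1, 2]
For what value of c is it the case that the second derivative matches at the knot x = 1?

p_0''(x) = -8 - 48·x, so p_0''(1) = -56. On the right, p_1''(1) = 2c, so c = -28.

-28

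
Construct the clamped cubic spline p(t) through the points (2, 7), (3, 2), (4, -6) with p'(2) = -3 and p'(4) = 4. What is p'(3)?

-10

Write M_i for p''(x_i). With h_i = 1, 1 and divided differences Δ_i = -5, -8, the continuity of p' gives the tridiagonal system
  1·M_0 + 4·M_1 + 1·M_2 = 6(Δ_1 - Δ_0) = -18
Clamped end conditions give two more equations: 2h_0·M_0 + h_0·M_1 = 6(Δ_0 - p'(2)) = -12 and h_1·M_1 + 2h_1·M_2 = 6(p'(4) - Δ_1) = 72.
Solving: M_0 = 2, M_1 = -16, M_2 = 44.
On [3, 4], p'(t) = b_1 + 2c_1·(t - 3) + 3d_1·(t - 3)² with b_1 = Δ_1 - h_1(2M_1 + M_2)/6 = -10, c_1 = M_1/2 = -8, d_1 = (M_2 - M_1)/(6h_1) = 10. So p'(3) = -10.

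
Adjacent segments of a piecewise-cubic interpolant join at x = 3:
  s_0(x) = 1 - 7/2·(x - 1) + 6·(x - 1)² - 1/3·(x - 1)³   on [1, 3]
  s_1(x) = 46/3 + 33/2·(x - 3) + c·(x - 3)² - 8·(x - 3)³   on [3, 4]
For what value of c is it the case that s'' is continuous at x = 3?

s_0''(x) = 12 - 2·(x - 1), so s_0''(3) = 8. On the right, s_1''(3) = 2c, so c = 4.

4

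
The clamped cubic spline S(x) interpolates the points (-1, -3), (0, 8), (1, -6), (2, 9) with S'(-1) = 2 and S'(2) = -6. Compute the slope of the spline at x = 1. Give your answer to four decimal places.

With M_i denoting the second derivative at x_i, h_i = 1, 1, 1, and Δ_i = (y_(i+1) − y_i)/h_i = 11, -14, 15:
  1·M_0 + 4·M_1 + 1·M_2 = 6(Δ_1 - Δ_0) = -150
  1·M_1 + 4·M_2 + 1·M_3 = 6(Δ_2 - Δ_1) = 174
Clamped end conditions give two more equations: 2h_0·M_0 + h_0·M_1 = 6(Δ_0 - S'(-1)) = 54 and h_2·M_2 + 2h_2·M_3 = 6(S'(2) - Δ_2) = -126.
Solving: M_0 = 976/15, M_1 = -1142/15, M_2 = 1342/15, M_3 = -1616/15.
On [1, 2], S'(x) = b_2 + 2c_2·(x - 1) + 3d_2·(x - 1)² with b_2 = Δ_2 - h_2(2M_2 + M_3)/6 = 47/15, c_2 = M_2/2 = 671/15, d_2 = (M_3 - M_2)/(6h_2) = -493/15. So S'(1) = 47/15.

3.1333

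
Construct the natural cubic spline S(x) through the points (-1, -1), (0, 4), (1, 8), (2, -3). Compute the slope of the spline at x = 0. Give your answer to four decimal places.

6.4667

Put M_i = S'' at the i-th knot. Here h = (1, 1, 1) and Δ = (5, 4, -11), so the interior equations h_(i-1)·M_(i-1) + 2(h_(i-1)+h_i)·M_i + h_i·M_(i+1) = 6(Δ_i − Δ_(i-1)) read
  1·M_0 + 4·M_1 + 1·M_2 = 6(Δ_1 - Δ_0) = -6
  1·M_1 + 4·M_2 + 1·M_3 = 6(Δ_2 - Δ_1) = -90
Natural end conditions: M_0 = M_3 = 0.
Hence M_0 = 0, M_1 = 22/5, M_2 = -118/5, M_3 = 0.
On [0, 1], S'(x) = b_1 + 2c_1·x + 3d_1·x² with b_1 = Δ_1 - h_1(2M_1 + M_2)/6 = 97/15, c_1 = M_1/2 = 11/5, d_1 = (M_2 - M_1)/(6h_1) = -14/3. So S'(0) = 97/15.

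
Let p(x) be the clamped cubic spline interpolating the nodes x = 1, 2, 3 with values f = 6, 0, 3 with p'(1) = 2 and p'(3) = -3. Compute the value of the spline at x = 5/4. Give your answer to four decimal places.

Put m_i = p'' at the i-th knot. Here h = (1, 1) and Δ = (-6, 3), so the interior equations h_(i-1)·m_(i-1) + 2(h_(i-1)+h_i)·m_i + h_i·m_(i+1) = 6(Δ_i − Δ_(i-1)) read
  1·m_0 + 4·m_1 + 1·m_2 = 6(Δ_1 - Δ_0) = 54
Clamped end conditions give two more equations: 2h_0·m_0 + h_0·m_1 = 6(Δ_0 - p'(1)) = -48 and h_1·m_1 + 2h_1·m_2 = 6(p'(3) - Δ_1) = -36.
Solving: m_0 = -40, m_1 = 32, m_2 = -34.
On [1, 2], p(x) = 6 + 2·(x - 1) - 20·(x - 1)² + 12·(x - 1)³.
With (x - 1) = 1/4: p(5/4) = 87/16.

5.4375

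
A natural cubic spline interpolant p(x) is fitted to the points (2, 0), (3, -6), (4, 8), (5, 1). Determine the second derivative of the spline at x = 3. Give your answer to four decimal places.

40.4000

Write σ_i for p''(x_i). With h_i = 1, 1, 1 and divided differences Δ_i = -6, 14, -7, the continuity of p' gives the tridiagonal system
  1·σ_0 + 4·σ_1 + 1·σ_2 = 6(Δ_1 - Δ_0) = 120
  1·σ_1 + 4·σ_2 + 1·σ_3 = 6(Δ_2 - Δ_1) = -126
Natural end conditions: σ_0 = σ_3 = 0.
Solving the tridiagonal system: σ_0 = 0, σ_1 = 202/5, σ_2 = -208/5, σ_3 = 0.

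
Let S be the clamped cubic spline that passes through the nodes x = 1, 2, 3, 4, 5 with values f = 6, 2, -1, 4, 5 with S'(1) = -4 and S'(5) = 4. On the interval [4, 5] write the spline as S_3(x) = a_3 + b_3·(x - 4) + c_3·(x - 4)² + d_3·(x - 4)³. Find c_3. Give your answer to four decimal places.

Let m_i = S''(x_i). Step sizes h_i = 1, 1, 1, 1; slopes of the chords Δ_i = (y_(i+1) - y_i)/h_i = -4, -3, 5, 1.
  1·m_0 + 4·m_1 + 1·m_2 = 6(Δ_1 - Δ_0) = 6
  1·m_1 + 4·m_2 + 1·m_3 = 6(Δ_2 - Δ_1) = 48
  1·m_2 + 4·m_3 + 1·m_4 = 6(Δ_3 - Δ_2) = -24
Clamped end conditions give two more equations: 2h_0·m_0 + h_0·m_1 = 6(Δ_0 - S'(1)) = 0 and h_3·m_3 + 2h_3·m_4 = 6(S'(5) - Δ_3) = 18.
Solving the tridiagonal system: m_0 = 41/28, m_1 = -41/14, m_2 = 65/4, m_3 = -197/14, m_4 = 449/28.
On [4, 5], with S_3(x) = a_3 + b_3·(x - 4) + c_3·(x - 4)² + d_3·(x - 4)³: c_3 = m_3/2 = -197/28, d_3 = (m_4 - m_3)/(6h_3) = 281/56, b_3 = Δ_3 - h_3(2m_3 + m_4)/6 = 169/56.

-7.0357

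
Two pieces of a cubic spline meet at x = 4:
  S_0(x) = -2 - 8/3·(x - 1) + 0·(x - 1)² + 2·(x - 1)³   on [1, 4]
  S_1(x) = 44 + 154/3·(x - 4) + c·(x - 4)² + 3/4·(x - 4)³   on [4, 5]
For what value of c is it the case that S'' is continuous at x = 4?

S_0''(x) = 0 + 12·(x - 1), so S_0''(4) = 36. On the right, S_1''(4) = 2c, so c = 18.

18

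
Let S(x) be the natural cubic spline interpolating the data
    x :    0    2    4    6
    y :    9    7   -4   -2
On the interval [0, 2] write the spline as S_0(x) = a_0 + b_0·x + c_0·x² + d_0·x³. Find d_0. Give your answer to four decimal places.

-0.4083

With m_i denoting the second derivative at x_i, h_i = 2, 2, 2, and Δ_i = (y_(i+1) − y_i)/h_i = -1, -11/2, 1:
  2·m_0 + 8·m_1 + 2·m_2 = 6(Δ_1 - Δ_0) = -27
  2·m_1 + 8·m_2 + 2·m_3 = 6(Δ_2 - Δ_1) = 39
Natural end conditions: m_0 = m_3 = 0.
Solving: m_0 = 0, m_1 = -49/10, m_2 = 61/10, m_3 = 0.
On [0, 2], with S_0(x) = a_0 + b_0·x + c_0·x² + d_0·x³: c_0 = m_0/2 = 0, d_0 = (m_1 - m_0)/(6h_0) = -49/120, b_0 = Δ_0 - h_0(2m_0 + m_1)/6 = 19/30.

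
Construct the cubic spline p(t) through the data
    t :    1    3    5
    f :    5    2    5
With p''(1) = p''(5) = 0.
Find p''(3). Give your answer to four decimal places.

2.2500

Let M_i = p''(x_i). Step sizes h_i = 2, 2; slopes of the chords Δ_i = (y_(i+1) - y_i)/h_i = -3/2, 3/2.
  2·M_0 + 8·M_1 + 2·M_2 = 6(Δ_1 - Δ_0) = 18
Natural end conditions: M_0 = M_2 = 0.
Solving the tridiagonal system: M_0 = 0, M_1 = 9/4, M_2 = 0.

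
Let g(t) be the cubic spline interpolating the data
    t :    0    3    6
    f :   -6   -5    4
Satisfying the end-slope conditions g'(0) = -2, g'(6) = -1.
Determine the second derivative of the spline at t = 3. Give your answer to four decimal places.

With M_i denoting the second derivative at x_i, h_i = 3, 3, and Δ_i = (y_(i+1) − y_i)/h_i = 1/3, 3:
  3·M_0 + 12·M_1 + 3·M_2 = 6(Δ_1 - Δ_0) = 16
Clamped end conditions give two more equations: 2h_0·M_0 + h_0·M_1 = 6(Δ_0 - g'(0)) = 14 and h_1·M_1 + 2h_1·M_2 = 6(g'(6) - Δ_1) = -24.
Solving the tridiagonal system: M_0 = 7/6, M_1 = 7/3, M_2 = -31/6.

2.3333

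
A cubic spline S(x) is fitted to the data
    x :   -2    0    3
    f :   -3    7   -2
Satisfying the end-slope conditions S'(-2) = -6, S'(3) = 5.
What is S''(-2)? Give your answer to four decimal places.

Let m_i = S''(x_i). Step sizes h_i = 2, 3; slopes of the chords Δ_i = (y_(i+1) - y_i)/h_i = 5, -3.
  2·m_0 + 10·m_1 + 3·m_2 = 6(Δ_1 - Δ_0) = -48
Clamped end conditions give two more equations: 2h_0·m_0 + h_0·m_1 = 6(Δ_0 - S'(-2)) = 66 and h_1·m_1 + 2h_1·m_2 = 6(S'(3) - Δ_1) = 48.
Forward elimination and back-substitution give m_0 = 47/2, m_1 = -14, m_2 = 15.

23.5000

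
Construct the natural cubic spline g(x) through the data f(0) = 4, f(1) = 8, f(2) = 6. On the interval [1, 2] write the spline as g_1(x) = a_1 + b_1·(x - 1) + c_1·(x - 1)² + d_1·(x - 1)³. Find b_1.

Write m_i for g''(x_i). With h_i = 1, 1 and divided differences Δ_i = 4, -2, the continuity of g' gives the tridiagonal system
  1·m_0 + 4·m_1 + 1·m_2 = 6(Δ_1 - Δ_0) = -36
Natural end conditions: m_0 = m_2 = 0.
Forward elimination and back-substitution give m_0 = 0, m_1 = -9, m_2 = 0.
On [1, 2], with g_1(x) = a_1 + b_1·(x - 1) + c_1·(x - 1)² + d_1·(x - 1)³: c_1 = m_1/2 = -9/2, d_1 = (m_2 - m_1)/(6h_1) = 3/2, b_1 = Δ_1 - h_1(2m_1 + m_2)/6 = 1.

1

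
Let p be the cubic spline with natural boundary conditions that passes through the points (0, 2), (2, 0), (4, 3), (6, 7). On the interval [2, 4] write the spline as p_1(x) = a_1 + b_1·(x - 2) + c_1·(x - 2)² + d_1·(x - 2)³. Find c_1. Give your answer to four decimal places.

0.9500

Put m_i = p'' at the i-th knot. Here h = (2, 2, 2) and Δ = (-1, 3/2, 2), so the interior equations h_(i-1)·m_(i-1) + 2(h_(i-1)+h_i)·m_i + h_i·m_(i+1) = 6(Δ_i − Δ_(i-1)) read
  2·m_0 + 8·m_1 + 2·m_2 = 6(Δ_1 - Δ_0) = 15
  2·m_1 + 8·m_2 + 2·m_3 = 6(Δ_2 - Δ_1) = 3
Natural end conditions: m_0 = m_3 = 0.
Solving: m_0 = 0, m_1 = 19/10, m_2 = -1/10, m_3 = 0.
On [2, 4], with p_1(x) = a_1 + b_1·(x - 2) + c_1·(x - 2)² + d_1·(x - 2)³: c_1 = m_1/2 = 19/20, d_1 = (m_2 - m_1)/(6h_1) = -1/6, b_1 = Δ_1 - h_1(2m_1 + m_2)/6 = 4/15.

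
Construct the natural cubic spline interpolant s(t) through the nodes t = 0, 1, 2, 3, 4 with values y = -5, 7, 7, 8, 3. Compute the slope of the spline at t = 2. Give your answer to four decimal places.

Write σ_i for s''(x_i). With h_i = 1, 1, 1, 1 and divided differences Δ_i = 12, 0, 1, -5, the continuity of s' gives the tridiagonal system
  1·σ_0 + 4·σ_1 + 1·σ_2 = 6(Δ_1 - Δ_0) = -72
  1·σ_1 + 4·σ_2 + 1·σ_3 = 6(Δ_2 - Δ_1) = 6
  1·σ_2 + 4·σ_3 + 1·σ_4 = 6(Δ_3 - Δ_2) = -36
Natural end conditions: σ_0 = σ_4 = 0.
Solving: σ_0 = 0, σ_1 = -285/14, σ_2 = 66/7, σ_3 = -159/14, σ_4 = 0.
On [2, 3], s'(t) = b_2 + 2c_2·(t - 2) + 3d_2·(t - 2)² with b_2 = Δ_2 - h_2(2σ_2 + σ_3)/6 = -1/4, c_2 = σ_2/2 = 33/7, d_2 = (σ_3 - σ_2)/(6h_2) = -97/28. So s'(2) = -1/4.

-0.2500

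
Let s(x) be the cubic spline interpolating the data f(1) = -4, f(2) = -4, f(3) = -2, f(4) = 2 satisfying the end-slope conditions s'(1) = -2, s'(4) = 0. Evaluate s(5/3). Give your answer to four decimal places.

-4.2864

Write σ_i for s''(x_i). With h_i = 1, 1, 1 and divided differences Δ_i = 0, 2, 4, the continuity of s' gives the tridiagonal system
  1·σ_0 + 4·σ_1 + 1·σ_2 = 6(Δ_1 - Δ_0) = 12
  1·σ_1 + 4·σ_2 + 1·σ_3 = 6(Δ_2 - Δ_1) = 12
Clamped end conditions give two more equations: 2h_0·σ_0 + h_0·σ_1 = 6(Δ_0 - s'(1)) = 12 and h_2·σ_2 + 2h_2·σ_3 = 6(s'(4) - Δ_2) = -24.
Forward elimination and back-substitution give σ_0 = 92/15, σ_1 = -4/15, σ_2 = 104/15, σ_3 = -232/15.
On [1, 2], s(x) = -4 - 2·(x - 1) + 46/15·(x - 1)² - 16/15·(x - 1)³.
With (x - 1) = 2/3: s(5/3) = -1736/405.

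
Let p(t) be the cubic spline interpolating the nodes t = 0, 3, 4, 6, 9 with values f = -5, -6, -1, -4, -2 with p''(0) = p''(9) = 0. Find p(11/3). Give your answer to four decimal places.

Put M_i = p'' at the i-th knot. Here h = (3, 1, 2, 3) and Δ = (-1/3, 5, -3/2, 2/3), so the interior equations h_(i-1)·M_(i-1) + 2(h_(i-1)+h_i)·M_i + h_i·M_(i+1) = 6(Δ_i − Δ_(i-1)) read
  3·M_0 + 8·M_1 + 1·M_2 = 6(Δ_1 - Δ_0) = 32
  1·M_1 + 6·M_2 + 2·M_3 = 6(Δ_2 - Δ_1) = -39
  2·M_2 + 10·M_3 + 3·M_4 = 6(Δ_3 - Δ_2) = 13
Natural end conditions: M_0 = M_4 = 0.
Forward elimination and back-substitution give M_0 = 0, M_1 = 368/73, M_2 = -608/73, M_3 = 433/146, M_4 = 0.
On [3, 4], p(t) = -6 + 1031/219·(t - 3) + 184/73·(t - 3)² - 488/219·(t - 3)³.
With (t - 3) = 2/3: p(11/3) = -14200/5913.

-2.4015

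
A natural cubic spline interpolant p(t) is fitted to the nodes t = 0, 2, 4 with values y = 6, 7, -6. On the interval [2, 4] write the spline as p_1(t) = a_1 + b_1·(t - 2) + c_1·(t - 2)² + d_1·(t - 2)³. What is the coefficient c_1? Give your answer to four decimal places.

Put m_i = p'' at the i-th knot. Here h = (2, 2) and Δ = (1/2, -13/2), so the interior equations h_(i-1)·m_(i-1) + 2(h_(i-1)+h_i)·m_i + h_i·m_(i+1) = 6(Δ_i − Δ_(i-1)) read
  2·m_0 + 8·m_1 + 2·m_2 = 6(Δ_1 - Δ_0) = -42
Natural end conditions: m_0 = m_2 = 0.
Solving: m_0 = 0, m_1 = -21/4, m_2 = 0.
On [2, 4], with p_1(t) = a_1 + b_1·(t - 2) + c_1·(t - 2)² + d_1·(t - 2)³: c_1 = m_1/2 = -21/8, d_1 = (m_2 - m_1)/(6h_1) = 7/16, b_1 = Δ_1 - h_1(2m_1 + m_2)/6 = -3.

-2.6250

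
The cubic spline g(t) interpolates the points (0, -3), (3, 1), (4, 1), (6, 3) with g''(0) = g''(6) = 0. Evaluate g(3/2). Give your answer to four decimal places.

-0.3537

Write m_i for g''(x_i). With h_i = 3, 1, 2 and divided differences Δ_i = 4/3, 0, 1, the continuity of g' gives the tridiagonal system
  3·m_0 + 8·m_1 + 1·m_2 = 6(Δ_1 - Δ_0) = -8
  1·m_1 + 6·m_2 + 2·m_3 = 6(Δ_2 - Δ_1) = 6
Natural end conditions: m_0 = m_3 = 0.
Hence m_0 = 0, m_1 = -54/47, m_2 = 56/47, m_3 = 0.
On [0, 3], g(t) = -3 + 269/141·t + 0·t² - 3/47·t³.
With t = 3/2: g(3/2) = -133/376.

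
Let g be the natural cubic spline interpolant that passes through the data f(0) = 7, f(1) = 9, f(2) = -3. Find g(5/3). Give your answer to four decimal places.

Put m_i = g'' at the i-th knot. Here h = (1, 1) and Δ = (2, -12), so the interior equations h_(i-1)·m_(i-1) + 2(h_(i-1)+h_i)·m_i + h_i·m_(i+1) = 6(Δ_i − Δ_(i-1)) read
  1·m_0 + 4·m_1 + 1·m_2 = 6(Δ_1 - Δ_0) = -84
Natural end conditions: m_0 = m_2 = 0.
Hence m_0 = 0, m_1 = -21, m_2 = 0.
On [1, 2], g(x) = 9 - 5·(x - 1) - 21/2·(x - 1)² + 7/2·(x - 1)³.
With (x - 1) = 2/3: g(5/3) = 55/27.

2.0370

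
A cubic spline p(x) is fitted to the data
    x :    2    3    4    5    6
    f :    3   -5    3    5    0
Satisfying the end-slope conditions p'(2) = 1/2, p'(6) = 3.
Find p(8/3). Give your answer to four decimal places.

-2.5198

With M_i denoting the second derivative at x_i, h_i = 1, 1, 1, 1, and Δ_i = (y_(i+1) − y_i)/h_i = -8, 8, 2, -5:
  1·M_0 + 4·M_1 + 1·M_2 = 6(Δ_1 - Δ_0) = 96
  1·M_1 + 4·M_2 + 1·M_3 = 6(Δ_2 - Δ_1) = -36
  1·M_2 + 4·M_3 + 1·M_4 = 6(Δ_3 - Δ_2) = -42
Clamped end conditions give two more equations: 2h_0·M_0 + h_0·M_1 = 6(Δ_0 - p'(2)) = -51 and h_3·M_3 + 2h_3·M_4 = 6(p'(6) - Δ_3) = 48.
Solving the tridiagonal system: M_0 = -2521/56, M_1 = 1093/28, M_2 = -121/8, M_3 = -407/28, M_4 = 1751/56.
On [2, 3], p(x) = 3 + 1/2·(x - 2) - 2521/112·(x - 2)² + 1569/112·(x - 2)³.
With (x - 2) = 2/3: p(8/3) = -635/252.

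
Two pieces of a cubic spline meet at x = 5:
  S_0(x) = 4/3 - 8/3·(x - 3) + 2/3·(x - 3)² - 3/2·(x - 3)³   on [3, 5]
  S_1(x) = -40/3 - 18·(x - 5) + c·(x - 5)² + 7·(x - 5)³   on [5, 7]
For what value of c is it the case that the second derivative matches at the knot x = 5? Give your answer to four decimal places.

S_0''(x) = 4/3 - 9·(x - 3), so S_0''(5) = -50/3. On the right, S_1''(5) = 2c, so c = -25/3.

-8.3333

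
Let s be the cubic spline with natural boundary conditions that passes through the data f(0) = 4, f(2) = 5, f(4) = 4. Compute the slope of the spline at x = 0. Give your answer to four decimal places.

0.7500

With M_i denoting the second derivative at x_i, h_i = 2, 2, and Δ_i = (y_(i+1) − y_i)/h_i = 1/2, -1/2:
  2·M_0 + 8·M_1 + 2·M_2 = 6(Δ_1 - Δ_0) = -6
Natural end conditions: M_0 = M_2 = 0.
Solving the tridiagonal system: M_0 = 0, M_1 = -3/4, M_2 = 0.
On [0, 2], s'(x) = b_0 + 2c_0·x + 3d_0·x² with b_0 = Δ_0 - h_0(2M_0 + M_1)/6 = 3/4, c_0 = M_0/2 = 0, d_0 = (M_1 - M_0)/(6h_0) = -1/16. So s'(0) = 3/4.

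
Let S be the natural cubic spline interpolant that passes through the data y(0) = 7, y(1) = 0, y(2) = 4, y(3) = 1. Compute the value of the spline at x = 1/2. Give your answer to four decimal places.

Let σ_i = S''(x_i). Step sizes h_i = 1, 1, 1; slopes of the chords Δ_i = (y_(i+1) - y_i)/h_i = -7, 4, -3.
  1·σ_0 + 4·σ_1 + 1·σ_2 = 6(Δ_1 - Δ_0) = 66
  1·σ_1 + 4·σ_2 + 1·σ_3 = 6(Δ_2 - Δ_1) = -42
Natural end conditions: σ_0 = σ_3 = 0.
Solving the tridiagonal system: σ_0 = 0, σ_1 = 102/5, σ_2 = -78/5, σ_3 = 0.
On [0, 1], S(x) = 7 - 52/5·x + 0·x² + 17/5·x³.
With x = 1/2: S(1/2) = 89/40.

2.2250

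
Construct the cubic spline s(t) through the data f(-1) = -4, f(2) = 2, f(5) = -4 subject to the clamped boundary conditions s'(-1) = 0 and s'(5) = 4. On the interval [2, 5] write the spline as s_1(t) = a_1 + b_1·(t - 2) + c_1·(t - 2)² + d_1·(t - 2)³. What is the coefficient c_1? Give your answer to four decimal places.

Put M_i = s'' at the i-th knot. Here h = (3, 3) and Δ = (2, -2), so the interior equations h_(i-1)·M_(i-1) + 2(h_(i-1)+h_i)·M_i + h_i·M_(i+1) = 6(Δ_i − Δ_(i-1)) read
  3·M_0 + 12·M_1 + 3·M_2 = 6(Δ_1 - Δ_0) = -24
Clamped end conditions give two more equations: 2h_0·M_0 + h_0·M_1 = 6(Δ_0 - s'(-1)) = 12 and h_1·M_1 + 2h_1·M_2 = 6(s'(5) - Δ_1) = 36.
Hence M_0 = 14/3, M_1 = -16/3, M_2 = 26/3.
On [2, 5], with s_1(t) = a_1 + b_1·(t - 2) + c_1·(t - 2)² + d_1·(t - 2)³: c_1 = M_1/2 = -8/3, d_1 = (M_2 - M_1)/(6h_1) = 7/9, b_1 = Δ_1 - h_1(2M_1 + M_2)/6 = -1.

-2.6667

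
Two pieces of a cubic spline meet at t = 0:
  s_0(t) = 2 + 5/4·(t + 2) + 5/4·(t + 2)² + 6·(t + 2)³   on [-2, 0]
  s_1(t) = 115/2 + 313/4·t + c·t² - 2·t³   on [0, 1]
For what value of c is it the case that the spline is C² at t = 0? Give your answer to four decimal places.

s_0''(t) = 5/2 + 36·(t + 2), so s_0''(0) = 149/2. On the right, s_1''(0) = 2c, so c = 149/4.

37.2500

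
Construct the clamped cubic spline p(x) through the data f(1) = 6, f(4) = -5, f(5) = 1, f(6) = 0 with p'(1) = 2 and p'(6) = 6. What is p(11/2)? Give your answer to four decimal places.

-0.1164

With M_i denoting the second derivative at x_i, h_i = 3, 1, 1, and Δ_i = (y_(i+1) − y_i)/h_i = -11/3, 6, -1:
  3·M_0 + 8·M_1 + 1·M_2 = 6(Δ_1 - Δ_0) = 58
  1·M_1 + 4·M_2 + 1·M_3 = 6(Δ_2 - Δ_1) = -42
Clamped end conditions give two more equations: 2h_0·M_0 + h_0·M_1 = 6(Δ_0 - p'(1)) = -34 and h_2·M_2 + 2h_2·M_3 = 6(p'(6) - Δ_2) = 42.
Solving the tridiagonal system: M_0 = -1144/87, M_1 = 434/29, M_2 = -646/29, M_3 = 932/29.
On [5, 6], p(x) = 1 + 31/29·(x - 5) - 323/29·(x - 5)² + 263/29·(x - 5)³.
With (x - 5) = 1/2: p(11/2) = -27/232.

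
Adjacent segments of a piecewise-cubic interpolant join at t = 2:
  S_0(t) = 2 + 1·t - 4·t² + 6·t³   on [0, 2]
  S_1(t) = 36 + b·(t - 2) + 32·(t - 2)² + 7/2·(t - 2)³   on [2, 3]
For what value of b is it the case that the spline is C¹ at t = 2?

S_0'(t) = 1 - 8·t + 18·t², so S_0'(2) = 57. On the right, S_1'(2) = b, so b = 57.

57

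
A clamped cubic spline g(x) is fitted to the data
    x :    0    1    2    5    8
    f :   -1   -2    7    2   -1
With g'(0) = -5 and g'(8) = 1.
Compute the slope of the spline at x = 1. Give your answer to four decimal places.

With σ_i denoting the second derivative at x_i, h_i = 1, 1, 3, 3, and Δ_i = (y_(i+1) − y_i)/h_i = -1, 9, -5/3, -1:
  1·σ_0 + 4·σ_1 + 1·σ_2 = 6(Δ_1 - Δ_0) = 60
  1·σ_1 + 8·σ_2 + 3·σ_3 = 6(Δ_2 - Δ_1) = -64
  3·σ_2 + 12·σ_3 + 3·σ_4 = 6(Δ_3 - Δ_2) = 4
Clamped end conditions give two more equations: 2h_0·σ_0 + h_0·σ_1 = 6(Δ_0 - g'(0)) = 24 and h_3·σ_3 + 2h_3·σ_4 = 6(g'(8) - Δ_3) = 12.
Forward elimination and back-substitution give σ_0 = 99/28, σ_1 = 237/14, σ_2 = -45/4, σ_3 = 127/42, σ_4 = 41/84.
On [1, 2], g'(x) = b_1 + 2c_1·(x - 1) + 3d_1·(x - 1)² with b_1 = Δ_1 - h_1(2σ_1 + σ_2)/6 = 293/56, c_1 = σ_1/2 = 237/28, d_1 = (σ_2 - σ_1)/(6h_1) = -263/56. So g'(1) = 293/56.

5.2321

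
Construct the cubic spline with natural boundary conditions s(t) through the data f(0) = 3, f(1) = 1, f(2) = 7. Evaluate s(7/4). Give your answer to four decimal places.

5.0313

With m_i denoting the second derivative at x_i, h_i = 1, 1, and Δ_i = (y_(i+1) − y_i)/h_i = -2, 6:
  1·m_0 + 4·m_1 + 1·m_2 = 6(Δ_1 - Δ_0) = 48
Natural end conditions: m_0 = m_2 = 0.
Solving: m_0 = 0, m_1 = 12, m_2 = 0.
On [1, 2], s(t) = 1 + 2·(t - 1) + 6·(t - 1)² - 2·(t - 1)³.
With (t - 1) = 3/4: s(7/4) = 161/32.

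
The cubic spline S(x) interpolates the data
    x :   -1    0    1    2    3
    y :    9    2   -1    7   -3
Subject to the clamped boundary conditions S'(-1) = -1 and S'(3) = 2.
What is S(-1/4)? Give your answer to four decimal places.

Put m_i = S'' at the i-th knot. Here h = (1, 1, 1, 1) and Δ = (-7, -3, 8, -10), so the interior equations h_(i-1)·m_(i-1) + 2(h_(i-1)+h_i)·m_i + h_i·m_(i+1) = 6(Δ_i − Δ_(i-1)) read
  1·m_0 + 4·m_1 + 1·m_2 = 6(Δ_1 - Δ_0) = 24
  1·m_1 + 4·m_2 + 1·m_3 = 6(Δ_2 - Δ_1) = 66
  1·m_2 + 4·m_3 + 1·m_4 = 6(Δ_3 - Δ_2) = -108
Clamped end conditions give two more equations: 2h_0·m_0 + h_0·m_1 = 6(Δ_0 - S'(-1)) = -36 and h_3·m_3 + 2h_3·m_4 = 6(S'(3) - Δ_3) = 72.
Solving the tridiagonal system: m_0 = -561/28, m_1 = 57/14, m_2 = 111/4, m_3 = -687/14, m_4 = 1695/28.
On [-1, 0], S(x) = 9 - 1·(x + 1) - 561/56·(x + 1)² + 225/56·(x + 1)³.
With (x + 1) = 3/4: S(-1/4) = 15447/3584.

4.3100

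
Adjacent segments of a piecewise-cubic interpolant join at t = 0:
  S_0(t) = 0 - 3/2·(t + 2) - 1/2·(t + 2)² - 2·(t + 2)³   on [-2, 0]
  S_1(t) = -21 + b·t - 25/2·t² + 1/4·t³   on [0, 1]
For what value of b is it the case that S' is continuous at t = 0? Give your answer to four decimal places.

S_0'(t) = -3/2 - 1·(t + 2) - 6·(t + 2)², so S_0'(0) = -55/2. On the right, S_1'(0) = b, so b = -55/2.

-27.5000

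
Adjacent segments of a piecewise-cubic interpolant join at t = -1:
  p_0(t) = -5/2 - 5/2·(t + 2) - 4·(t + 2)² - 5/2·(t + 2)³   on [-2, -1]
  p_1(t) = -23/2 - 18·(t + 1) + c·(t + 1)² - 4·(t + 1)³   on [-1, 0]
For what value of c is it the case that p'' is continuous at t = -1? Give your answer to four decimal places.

p_0''(t) = -8 - 15·(t + 2), so p_0''(-1) = -23. On the right, p_1''(-1) = 2c, so c = -23/2.

-11.5000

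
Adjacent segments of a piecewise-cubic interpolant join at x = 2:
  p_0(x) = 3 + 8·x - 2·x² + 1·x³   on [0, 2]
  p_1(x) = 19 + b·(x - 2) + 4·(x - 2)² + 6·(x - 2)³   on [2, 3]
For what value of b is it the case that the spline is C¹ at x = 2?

12

p_0'(x) = 8 - 4·x + 3·x², so p_0'(2) = 12. On the right, p_1'(2) = b, so b = 12.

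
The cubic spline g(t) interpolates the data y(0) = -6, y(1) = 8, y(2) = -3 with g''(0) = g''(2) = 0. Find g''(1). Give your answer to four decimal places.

-37.5000

Let σ_i = g''(x_i). Step sizes h_i = 1, 1; slopes of the chords Δ_i = (y_(i+1) - y_i)/h_i = 14, -11.
  1·σ_0 + 4·σ_1 + 1·σ_2 = 6(Δ_1 - Δ_0) = -150
Natural end conditions: σ_0 = σ_2 = 0.
Forward elimination and back-substitution give σ_0 = 0, σ_1 = -75/2, σ_2 = 0.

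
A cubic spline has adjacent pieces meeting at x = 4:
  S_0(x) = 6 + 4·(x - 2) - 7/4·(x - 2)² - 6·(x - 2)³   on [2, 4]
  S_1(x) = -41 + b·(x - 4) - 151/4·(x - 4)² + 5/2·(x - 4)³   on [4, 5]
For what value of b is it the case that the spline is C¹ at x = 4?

-75

S_0'(x) = 4 - 7/2·(x - 2) - 18·(x - 2)², so S_0'(4) = -75. On the right, S_1'(4) = b, so b = -75.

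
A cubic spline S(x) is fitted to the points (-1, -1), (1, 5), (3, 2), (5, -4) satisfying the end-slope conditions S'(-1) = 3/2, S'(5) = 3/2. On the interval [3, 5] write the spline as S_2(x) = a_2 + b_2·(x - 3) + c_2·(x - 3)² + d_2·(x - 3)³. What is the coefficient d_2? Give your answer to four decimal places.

Write m_i for S''(x_i). With h_i = 2, 2, 2 and divided differences Δ_i = 3, -3/2, -3, the continuity of S' gives the tridiagonal system
  2·m_0 + 8·m_1 + 2·m_2 = 6(Δ_1 - Δ_0) = -27
  2·m_1 + 8·m_2 + 2·m_3 = 6(Δ_2 - Δ_1) = -9
Clamped end conditions give two more equations: 2h_0·m_0 + h_0·m_1 = 6(Δ_0 - S'(-1)) = 9 and h_2·m_2 + 2h_2·m_3 = 6(S'(5) - Δ_2) = 27.
Solving: m_0 = 21/5, m_1 = -39/10, m_2 = -21/10, m_3 = 39/5.
On [3, 5], with S_2(x) = a_2 + b_2·(x - 3) + c_2·(x - 3)² + d_2·(x - 3)³: c_2 = m_2/2 = -21/20, d_2 = (m_3 - m_2)/(6h_2) = 33/40, b_2 = Δ_2 - h_2(2m_2 + m_3)/6 = -21/5.

0.8250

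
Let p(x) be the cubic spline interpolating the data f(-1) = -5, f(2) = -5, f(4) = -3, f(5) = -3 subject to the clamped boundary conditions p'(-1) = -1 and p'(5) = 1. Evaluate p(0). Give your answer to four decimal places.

-5.6901

Let M_i = p''(x_i). Step sizes h_i = 3, 2, 1; slopes of the chords Δ_i = (y_(i+1) - y_i)/h_i = 0, 1, 0.
  3·M_0 + 10·M_1 + 2·M_2 = 6(Δ_1 - Δ_0) = 6
  2·M_1 + 6·M_2 + 1·M_3 = 6(Δ_2 - Δ_1) = -6
Clamped end conditions give two more equations: 2h_0·M_0 + h_0·M_1 = 6(Δ_0 - p'(-1)) = 6 and h_2·M_2 + 2h_2·M_3 = 6(p'(5) - Δ_2) = 6.
Forward elimination and back-substitution give M_0 = 34/57, M_1 = 46/57, M_2 = -110/57, M_3 = 226/57.
On [-1, 2], p(x) = -5 - 1·(x + 1) + 17/57·(x + 1)² + 2/171·(x + 1)³.
With (x + 1) = 1: p(0) = -973/171.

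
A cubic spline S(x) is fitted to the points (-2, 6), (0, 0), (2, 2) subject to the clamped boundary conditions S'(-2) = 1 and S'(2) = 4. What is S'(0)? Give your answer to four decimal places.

Write M_i for S''(x_i). With h_i = 2, 2 and divided differences Δ_i = -3, 1, the continuity of S' gives the tridiagonal system
  2·M_0 + 8·M_1 + 2·M_2 = 6(Δ_1 - Δ_0) = 24
Clamped end conditions give two more equations: 2h_0·M_0 + h_0·M_1 = 6(Δ_0 - S'(-2)) = -24 and h_1·M_1 + 2h_1·M_2 = 6(S'(2) - Δ_1) = 18.
Hence M_0 = -33/4, M_1 = 9/2, M_2 = 9/4.
On [0, 2], S'(x) = b_1 + 2c_1·x + 3d_1·x² with b_1 = Δ_1 - h_1(2M_1 + M_2)/6 = -11/4, c_1 = M_1/2 = 9/4, d_1 = (M_2 - M_1)/(6h_1) = -3/16. So S'(0) = -11/4.

-2.7500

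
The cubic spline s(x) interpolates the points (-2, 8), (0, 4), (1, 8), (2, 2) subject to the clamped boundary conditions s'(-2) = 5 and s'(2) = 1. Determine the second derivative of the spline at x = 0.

Put M_i = s'' at the i-th knot. Here h = (2, 1, 1) and Δ = (-2, 4, -6), so the interior equations h_(i-1)·M_(i-1) + 2(h_(i-1)+h_i)·M_i + h_i·M_(i+1) = 6(Δ_i − Δ_(i-1)) read
  2·M_0 + 6·M_1 + 1·M_2 = 6(Δ_1 - Δ_0) = 36
  1·M_1 + 4·M_2 + 1·M_3 = 6(Δ_2 - Δ_1) = -60
Clamped end conditions give two more equations: 2h_0·M_0 + h_0·M_1 = 6(Δ_0 - s'(-2)) = -42 and h_2·M_2 + 2h_2·M_3 = 6(s'(2) - Δ_2) = 42.
Solving: M_0 = -19, M_1 = 17, M_2 = -28, M_3 = 35.

17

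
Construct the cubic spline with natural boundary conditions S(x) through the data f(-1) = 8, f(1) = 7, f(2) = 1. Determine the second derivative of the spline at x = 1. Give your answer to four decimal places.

-5.5000

Write m_i for S''(x_i). With h_i = 2, 1 and divided differences Δ_i = -1/2, -6, the continuity of S' gives the tridiagonal system
  2·m_0 + 6·m_1 + 1·m_2 = 6(Δ_1 - Δ_0) = -33
Natural end conditions: m_0 = m_2 = 0.
Solving: m_0 = 0, m_1 = -11/2, m_2 = 0.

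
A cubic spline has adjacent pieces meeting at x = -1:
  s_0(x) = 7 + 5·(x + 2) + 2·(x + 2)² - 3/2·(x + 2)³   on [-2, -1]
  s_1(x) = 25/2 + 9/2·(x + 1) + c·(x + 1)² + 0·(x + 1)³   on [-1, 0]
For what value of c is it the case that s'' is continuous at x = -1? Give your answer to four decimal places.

-2.5000

s_0''(x) = 4 - 9·(x + 2), so s_0''(-1) = -5. On the right, s_1''(-1) = 2c, so c = -5/2.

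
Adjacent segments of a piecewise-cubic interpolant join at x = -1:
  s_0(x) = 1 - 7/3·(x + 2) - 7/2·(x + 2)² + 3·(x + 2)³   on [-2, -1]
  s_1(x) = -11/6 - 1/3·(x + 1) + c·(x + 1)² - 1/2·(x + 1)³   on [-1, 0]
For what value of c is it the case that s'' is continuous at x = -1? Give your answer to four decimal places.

5.5000

s_0''(x) = -7 + 18·(x + 2), so s_0''(-1) = 11. On the right, s_1''(-1) = 2c, so c = 11/2.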